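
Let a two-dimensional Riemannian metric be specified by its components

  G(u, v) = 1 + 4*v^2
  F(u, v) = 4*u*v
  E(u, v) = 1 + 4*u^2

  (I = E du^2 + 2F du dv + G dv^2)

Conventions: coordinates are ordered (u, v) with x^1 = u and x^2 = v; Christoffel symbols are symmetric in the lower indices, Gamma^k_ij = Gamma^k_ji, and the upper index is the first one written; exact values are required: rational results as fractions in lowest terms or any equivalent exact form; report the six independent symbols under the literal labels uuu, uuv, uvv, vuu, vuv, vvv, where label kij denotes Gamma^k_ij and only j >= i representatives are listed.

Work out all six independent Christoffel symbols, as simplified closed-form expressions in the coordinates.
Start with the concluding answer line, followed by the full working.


Answer: Gamma_uuu = 4*u/(4*u^2 + 4*v^2 + 1), Gamma_uuv = 0, Gamma_uvv = 4*u/(4*u^2 + 4*v^2 + 1), Gamma_vuu = 4*v/(4*u^2 + 4*v^2 + 1), Gamma_vuv = 0, Gamma_vvv = 4*v/(4*u^2 + 4*v^2 + 1)

E = 1 + 4*u^2; F = 4*u*v; G = 1 + 4*v^2
Gamma^k_ij = (1/2) g^{kl} (d_i g_jl + d_j g_il - d_l g_ij), with g^inv = (1/(EG-F^2)) [[G, -F], [-F, E]]
first partials: E_u = 8*u, E_v = 0, F_u = 4*v, F_v = 4*u, G_u = 0, G_v = 8*v
D = EG - F^2 = 1 + 4*v^2 + 4*u^2
expanded: Gamma^u_uu = (G E_u - 2F F_u + F E_v)/(2D), Gamma^u_uv = (G E_v - F G_u)/(2D), Gamma^u_vv = (2G F_v - G G_u - F G_v)/(2D), Gamma^v_uu = (2E F_u - E E_v - F E_u)/(2D), Gamma^v_uv = (E G_u - F E_v)/(2D), Gamma^v_vv = (E G_v - 2F F_v + F G_u)/(2D); substitute and cancel common factors


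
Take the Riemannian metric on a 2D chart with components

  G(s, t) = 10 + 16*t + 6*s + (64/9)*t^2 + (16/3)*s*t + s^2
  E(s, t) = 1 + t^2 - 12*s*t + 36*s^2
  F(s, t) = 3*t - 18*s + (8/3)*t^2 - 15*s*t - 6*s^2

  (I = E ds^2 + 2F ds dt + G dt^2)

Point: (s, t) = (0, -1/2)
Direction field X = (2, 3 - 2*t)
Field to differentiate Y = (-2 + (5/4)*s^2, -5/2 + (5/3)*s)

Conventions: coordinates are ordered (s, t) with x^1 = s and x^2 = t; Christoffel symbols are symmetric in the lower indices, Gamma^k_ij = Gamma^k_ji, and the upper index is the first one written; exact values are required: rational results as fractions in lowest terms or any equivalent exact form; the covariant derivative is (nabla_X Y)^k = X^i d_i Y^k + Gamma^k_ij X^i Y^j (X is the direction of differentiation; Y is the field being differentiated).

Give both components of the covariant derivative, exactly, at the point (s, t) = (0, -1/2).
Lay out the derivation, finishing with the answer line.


E = 5/4, F = -5/6, G = 34/9 at the point
E_s = 6, E_t = -1, F_s = -21/2, F_t = 1/3, G_s = 10/3, G_t = 80/9
EG - F^2 = 145/36;  g^inv = (36/145) * [[34/9, 5/6], [5/6, 5/4]]
first-kind symbols [ij,l] = (1/2)(d_i g_jl + d_j g_il - d_l g_ij): [ss,s] = E_s/2 = 3, [ss,t] = F_s - E_t/2 = -10, [st,s] = E_t/2 = -1/2, [st,t] = G_s/2 = 5/3, [tt,s] = F_t - G_s/2 = -4/3, [tt,t] = G_t/2 = 40/9
Gamma^s_ij = (G*[ij,s] - F*[ij,t])/(EG - F^2), Gamma^t_ij = (E*[ij,t] - F*[ij,s])/(EG - F^2)
Gamma_sss = 108/145, Gamma_sst = -18/145, Gamma_stt = -48/145, Gamma_tss = -72/29, Gamma_tst = 12/29, Gamma_ttt = 32/29
X = (2, 4), Y = (-2, -5/2) at the point

Answer: (nabla_X Y)^s = 282/145, (nabla_X Y)^t = -274/87


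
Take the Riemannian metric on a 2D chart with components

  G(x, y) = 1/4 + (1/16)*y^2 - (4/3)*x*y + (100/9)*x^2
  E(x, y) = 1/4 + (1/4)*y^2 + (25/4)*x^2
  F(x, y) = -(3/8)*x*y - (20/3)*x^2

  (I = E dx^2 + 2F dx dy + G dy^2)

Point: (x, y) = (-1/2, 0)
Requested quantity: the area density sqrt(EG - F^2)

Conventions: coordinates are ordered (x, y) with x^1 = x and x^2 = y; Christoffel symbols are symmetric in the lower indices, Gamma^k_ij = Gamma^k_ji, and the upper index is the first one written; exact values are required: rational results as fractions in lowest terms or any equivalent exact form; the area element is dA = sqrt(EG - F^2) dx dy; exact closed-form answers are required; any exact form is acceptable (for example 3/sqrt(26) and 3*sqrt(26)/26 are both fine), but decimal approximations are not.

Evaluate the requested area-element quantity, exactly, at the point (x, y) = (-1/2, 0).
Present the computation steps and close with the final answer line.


E = 29/16, F = -5/3, G = 109/36; EG - F^2 = 1561/576

Answer: sqrt(EG - F^2) = sqrt(1561)/24


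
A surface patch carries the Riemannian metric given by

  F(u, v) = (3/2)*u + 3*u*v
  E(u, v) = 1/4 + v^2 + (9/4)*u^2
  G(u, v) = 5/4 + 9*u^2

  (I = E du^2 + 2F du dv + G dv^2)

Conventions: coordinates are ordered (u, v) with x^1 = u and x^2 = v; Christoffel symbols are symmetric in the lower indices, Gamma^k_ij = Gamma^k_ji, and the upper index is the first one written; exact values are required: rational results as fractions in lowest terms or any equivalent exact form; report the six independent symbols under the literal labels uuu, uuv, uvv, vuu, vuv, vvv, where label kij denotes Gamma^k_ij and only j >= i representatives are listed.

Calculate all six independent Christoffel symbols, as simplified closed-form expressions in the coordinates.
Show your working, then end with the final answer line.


E = 1/4 + v^2 + (9/4)*u^2; F = (3/2)*u + 3*u*v; G = 5/4 + 9*u^2
Gamma^k_ij = (1/2) g^{kl} (d_i g_jl + d_j g_il - d_l g_ij), with g^inv = (1/(EG-F^2)) [[G, -F], [-F, E]]
first partials: E_u = (9/2)*u, E_v = 2*v, F_u = 3/2 + 3*v, F_v = 3*u, G_u = 18*u, G_v = 0
D = EG - F^2 = 5/16 + (5/4)*v^2 + (45/16)*u^2 - 9*u^2*v + (81/4)*u^4
expanded: Gamma^u_uu = (G E_u - 2F F_u + F E_v)/(2D), Gamma^u_uv = (G E_v - F G_u)/(2D), Gamma^u_vv = (2G F_v - G G_u - F G_v)/(2D), Gamma^v_uu = (2E F_u - E E_v - F E_u)/(2D), Gamma^v_uv = (E G_u - F E_v)/(2D), Gamma^v_vv = (E G_v - 2F F_v + F G_u)/(2D); substitute and cancel common factors

Answer: Gamma_uuu = (324*u^3 - 96*u*v^2 - 120*u*v + 9*u)/(324*u^4 - 144*u^2*v + 45*u^2 + 20*v^2 + 5), Gamma_uuv = (-288*u^2*v - 216*u^2 + 20*v)/(324*u^4 - 144*u^2*v + 45*u^2 + 20*v^2 + 5), Gamma_uvv = (-864*u^3 - 120*u)/(324*u^4 - 144*u^2*v + 45*u^2 + 20*v^2 + 5), Gamma_vuu = (-36*u^2*v + 32*v^3 + 24*v^2 + 8*v + 6)/(324*u^4 - 144*u^2*v + 45*u^2 + 20*v^2 + 5), Gamma_vuv = (324*u^3 + 96*u*v^2 - 24*u*v + 36*u)/(324*u^4 - 144*u^2*v + 45*u^2 + 20*v^2 + 5), Gamma_vvv = (288*u^2*v + 144*u^2)/(324*u^4 - 144*u^2*v + 45*u^2 + 20*v^2 + 5)


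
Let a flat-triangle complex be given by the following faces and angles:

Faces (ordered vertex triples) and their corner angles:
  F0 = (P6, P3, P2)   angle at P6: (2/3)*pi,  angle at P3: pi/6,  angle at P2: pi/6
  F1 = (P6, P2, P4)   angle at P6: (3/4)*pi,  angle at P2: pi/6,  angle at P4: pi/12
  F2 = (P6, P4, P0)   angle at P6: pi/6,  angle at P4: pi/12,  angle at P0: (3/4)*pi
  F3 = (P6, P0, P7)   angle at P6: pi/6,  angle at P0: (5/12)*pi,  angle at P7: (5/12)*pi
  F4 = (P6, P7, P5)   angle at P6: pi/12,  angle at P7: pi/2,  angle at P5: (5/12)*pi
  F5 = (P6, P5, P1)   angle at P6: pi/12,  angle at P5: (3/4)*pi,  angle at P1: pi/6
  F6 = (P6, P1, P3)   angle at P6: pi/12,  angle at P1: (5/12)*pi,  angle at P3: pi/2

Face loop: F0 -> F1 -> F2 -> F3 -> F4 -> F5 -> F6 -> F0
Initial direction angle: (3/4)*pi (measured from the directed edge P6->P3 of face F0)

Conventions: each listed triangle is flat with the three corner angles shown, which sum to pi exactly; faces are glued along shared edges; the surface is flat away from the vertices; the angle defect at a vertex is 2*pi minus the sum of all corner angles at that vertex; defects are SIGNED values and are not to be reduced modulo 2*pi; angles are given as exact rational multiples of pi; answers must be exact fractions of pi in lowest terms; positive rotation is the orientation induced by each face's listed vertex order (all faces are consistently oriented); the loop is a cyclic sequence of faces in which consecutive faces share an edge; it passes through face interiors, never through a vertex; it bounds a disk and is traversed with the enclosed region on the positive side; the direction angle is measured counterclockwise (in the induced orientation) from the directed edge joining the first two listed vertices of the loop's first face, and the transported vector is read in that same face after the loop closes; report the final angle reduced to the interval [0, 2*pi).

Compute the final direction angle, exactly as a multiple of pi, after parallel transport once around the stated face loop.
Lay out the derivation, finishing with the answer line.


enclosed vertex P6: corner angles sum to 2*pi, defect = 2*pi - 2*pi = 0
holonomy = initial angle + sum of enclosed defects (mod 2*pi), positive in the induced orientation
final angle = (3/4)*pi + 0 = (3/4)*pi (mod 2*pi)

Answer: final direction angle = (3/4)*pi


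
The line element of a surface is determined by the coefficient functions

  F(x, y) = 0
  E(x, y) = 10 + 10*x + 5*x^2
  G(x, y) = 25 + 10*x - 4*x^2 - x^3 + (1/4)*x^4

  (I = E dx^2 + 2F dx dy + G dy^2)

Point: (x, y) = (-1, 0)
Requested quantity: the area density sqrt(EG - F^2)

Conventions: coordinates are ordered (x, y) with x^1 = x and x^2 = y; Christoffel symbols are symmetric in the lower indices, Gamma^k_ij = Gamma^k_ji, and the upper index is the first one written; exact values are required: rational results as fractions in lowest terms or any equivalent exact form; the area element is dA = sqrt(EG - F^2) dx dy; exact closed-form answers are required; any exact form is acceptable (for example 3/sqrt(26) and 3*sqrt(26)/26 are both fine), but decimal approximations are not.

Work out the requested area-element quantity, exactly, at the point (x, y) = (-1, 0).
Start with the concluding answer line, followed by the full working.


Answer: sqrt(EG - F^2) = 7*sqrt(5)/2

E = 5, F = 0, G = 49/4; EG - F^2 = 245/4


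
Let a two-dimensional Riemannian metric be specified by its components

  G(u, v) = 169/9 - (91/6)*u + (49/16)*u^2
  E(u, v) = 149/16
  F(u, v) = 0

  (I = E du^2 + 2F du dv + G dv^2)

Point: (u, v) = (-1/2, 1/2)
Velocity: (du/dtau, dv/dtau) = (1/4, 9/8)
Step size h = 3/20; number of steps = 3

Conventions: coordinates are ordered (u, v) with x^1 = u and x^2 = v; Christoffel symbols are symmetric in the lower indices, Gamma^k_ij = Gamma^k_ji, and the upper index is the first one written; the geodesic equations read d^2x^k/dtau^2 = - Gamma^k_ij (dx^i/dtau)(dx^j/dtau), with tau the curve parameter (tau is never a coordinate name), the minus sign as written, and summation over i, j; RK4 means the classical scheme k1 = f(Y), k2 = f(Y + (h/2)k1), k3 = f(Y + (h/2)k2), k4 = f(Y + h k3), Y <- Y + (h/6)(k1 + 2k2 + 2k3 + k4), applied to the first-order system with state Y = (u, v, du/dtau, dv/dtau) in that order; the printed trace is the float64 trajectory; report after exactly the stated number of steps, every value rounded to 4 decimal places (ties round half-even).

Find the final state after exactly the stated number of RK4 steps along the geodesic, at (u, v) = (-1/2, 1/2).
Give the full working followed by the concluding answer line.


f(Y) = (du/dtau, dv/dtau, -Gamma^u_ij Y'^i Y'^j, -Gamma^v_ij Y'^i Y'^j) with the Gammas evaluated at the stage position; h = 0.150000; intermediate values shown to 6 dp
step 0: u = -0.5000, v = 0.5000, du/dtau = 0.2500, dv/dtau = 1.1250
step 1:
  k1: at (u, v) = (-0.500000, 0.500000), (du/dtau, dv/dtau) = (0.250000, 1.125000); Gamma_uuu = 0.000000, Gamma_uuv = 0.000000, Gamma_uvv = 0.978747, Gamma_vuu = 0.000000, Gamma_vuv = -0.336000, Gamma_vvv = 0.000000; k1 = (0.250000, 1.125000, -1.238727, 0.189000)
  k2: at (u, v) = (-0.481250, 0.584375), (du/dtau, dv/dtau) = (0.157095, 1.139175); Gamma_uuu = 0.000000, Gamma_uuv = 0.000000, Gamma_uvv = 0.972581, Gamma_vuu = 0.000000, Gamma_vuv = -0.338130, Gamma_vvv = 0.000000; k2 = (0.157095, 1.139175, -1.262138, 0.121023)
  k3: at (u, v) = (-0.488218, 0.585438), (du/dtau, dv/dtau) = (0.155340, 1.134077); Gamma_uuu = 0.000000, Gamma_uuv = 0.000000, Gamma_uvv = 0.974873, Gamma_vuu = 0.000000, Gamma_vuv = -0.337335, Gamma_vvv = 0.000000; k3 = (0.155340, 1.134077, -1.253813, 0.118855)
  k4: at (u, v) = (-0.476699, 0.670112), (du/dtau, dv/dtau) = (0.061928, 1.142828); Gamma_uuu = 0.000000, Gamma_uuv = 0.000000, Gamma_uvv = 0.971084, Gamma_vuu = 0.000000, Gamma_vuv = -0.338651, Gamma_vvv = 0.000000; k4 = (0.061928, 1.142828, -1.268291, 0.047935)
  Y <- Y + (h/6)(k1 + 2k2 + 2k3 + k4): u = -0.4766, v = 0.6704, du/dtau = 0.0615, dv/dtau = 1.1429
step 2:
  k1: at (u, v) = (-0.476580, 0.670358), (du/dtau, dv/dtau) = (0.061527, 1.142917); Gamma_uuu = 0.000000, Gamma_uuv = 0.000000, Gamma_uvv = 0.971045, Gamma_vuu = 0.000000, Gamma_vuv = -0.338665, Gamma_vvv = 0.000000; k1 = (0.061527, 1.142917, -1.268438, 0.047630)
  k2: at (u, v) = (-0.471966, 0.756077), (du/dtau, dv/dtau) = (-0.033606, 1.146490); Gamma_uuu = 0.000000, Gamma_uuv = 0.000000, Gamma_uvv = 0.969528, Gamma_vuu = 0.000000, Gamma_vuv = -0.339195, Gamma_vvv = 0.000000; k2 = (-0.033606, 1.146490, -1.274384, -0.026137)
  k3: at (u, v) = (-0.479100, 0.756345), (du/dtau, dv/dtau) = (-0.034052, 1.140957); Gamma_uuu = 0.000000, Gamma_uuv = 0.000000, Gamma_uvv = 0.971874, Gamma_vuu = 0.000000, Gamma_vuv = -0.338376, Gamma_vvv = 0.000000; k3 = (-0.034052, 1.140957, -1.265169, -0.026293)
  k4: at (u, v) = (-0.481688, 0.841502), (du/dtau, dv/dtau) = (-0.128248, 1.138973); Gamma_uuu = 0.000000, Gamma_uuv = 0.000000, Gamma_uvv = 0.972725, Gamma_vuu = 0.000000, Gamma_vuv = -0.338080, Gamma_vvv = 0.000000; k4 = (-0.128248, 1.138973, -1.261878, -0.098768)
  Y <- Y + (h/6)(k1 + 2k2 + 2k3 + k4): u = -0.4816, v = 0.8418, du/dtau = -0.1287, dv/dtau = 1.1390
step 3:
  k1: at (u, v) = (-0.481631, 0.841778), (du/dtau, dv/dtau) = (-0.128709, 1.139017); Gamma_uuu = 0.000000, Gamma_uuv = 0.000000, Gamma_uvv = 0.972706, Gamma_vuu = 0.000000, Gamma_vuv = -0.338087, Gamma_vvv = 0.000000; k1 = (-0.128709, 1.139017, -1.261951, -0.099128)
  k2: at (u, v) = (-0.491284, 0.927204), (du/dtau, dv/dtau) = (-0.223355, 1.131583); Gamma_uuu = 0.000000, Gamma_uuv = 0.000000, Gamma_uvv = 0.975881, Gamma_vuu = 0.000000, Gamma_vuv = -0.336987, Gamma_vvv = 0.000000; k2 = (-0.223355, 1.131583, -1.249595, -0.170343)
  k3: at (u, v) = (-0.498383, 0.926647), (du/dtau, dv/dtau) = (-0.222428, 1.126242); Gamma_uuu = 0.000000, Gamma_uuv = 0.000000, Gamma_uvv = 0.978215, Gamma_vuu = 0.000000, Gamma_vuv = -0.336183, Gamma_vvv = 0.000000; k3 = (-0.222428, 1.126242, -1.240788, -0.168433)
  k4: at (u, v) = (-0.514995, 1.010714), (du/dtau, dv/dtau) = (-0.314827, 1.113752); Gamma_uuu = 0.000000, Gamma_uuv = 0.000000, Gamma_uvv = 0.983679, Gamma_vuu = 0.000000, Gamma_vuv = -0.334316, Gamma_vvv = 0.000000; k4 = (-0.314827, 1.113752, -1.220198, -0.234448)
  Y <- Y + (h/6)(k1 + 2k2 + 2k3 + k4): u = -0.5150, v = 1.0110, du/dtau = -0.3153, dv/dtau = 1.1137

Answer: u = -0.5150, v = 1.0110, du/dtau = -0.3153, dv/dtau = 1.1137


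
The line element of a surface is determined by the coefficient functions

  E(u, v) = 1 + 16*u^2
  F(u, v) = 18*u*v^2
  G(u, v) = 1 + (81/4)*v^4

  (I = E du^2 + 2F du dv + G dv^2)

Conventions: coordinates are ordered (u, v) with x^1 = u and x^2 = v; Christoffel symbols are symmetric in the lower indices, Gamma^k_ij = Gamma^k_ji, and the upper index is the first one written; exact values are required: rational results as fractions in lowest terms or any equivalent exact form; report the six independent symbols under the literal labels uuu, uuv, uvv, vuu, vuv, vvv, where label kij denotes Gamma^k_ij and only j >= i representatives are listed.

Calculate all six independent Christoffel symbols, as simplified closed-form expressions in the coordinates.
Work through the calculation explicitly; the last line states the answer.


E = 1 + 16*u^2; F = 18*u*v^2; G = 1 + (81/4)*v^4
Gamma^k_ij = (1/2) g^{kl} (d_i g_jl + d_j g_il - d_l g_ij), with g^inv = (1/(EG-F^2)) [[G, -F], [-F, E]]
first partials: E_u = 32*u, E_v = 0, F_u = 18*v^2, F_v = 36*u*v, G_u = 0, G_v = 81*v^3
D = EG - F^2 = 1 + 16*u^2 + (81/4)*v^4
expanded: Gamma^u_uu = (G E_u - 2F F_u + F E_v)/(2D), Gamma^u_uv = (G E_v - F G_u)/(2D), Gamma^u_vv = (2G F_v - G G_u - F G_v)/(2D), Gamma^v_uu = (2E F_u - E E_v - F E_u)/(2D), Gamma^v_uv = (E G_u - F E_v)/(2D), Gamma^v_vv = (E G_v - 2F F_v + F G_u)/(2D); substitute and cancel common factors

Answer: Gamma_uuu = 64*u/(64*u^2 + 81*v^4 + 4), Gamma_uuv = 0, Gamma_uvv = 144*u*v/(64*u^2 + 81*v^4 + 4), Gamma_vuu = 72*v^2/(64*u^2 + 81*v^4 + 4), Gamma_vuv = 0, Gamma_vvv = 162*v^3/(64*u^2 + 81*v^4 + 4)


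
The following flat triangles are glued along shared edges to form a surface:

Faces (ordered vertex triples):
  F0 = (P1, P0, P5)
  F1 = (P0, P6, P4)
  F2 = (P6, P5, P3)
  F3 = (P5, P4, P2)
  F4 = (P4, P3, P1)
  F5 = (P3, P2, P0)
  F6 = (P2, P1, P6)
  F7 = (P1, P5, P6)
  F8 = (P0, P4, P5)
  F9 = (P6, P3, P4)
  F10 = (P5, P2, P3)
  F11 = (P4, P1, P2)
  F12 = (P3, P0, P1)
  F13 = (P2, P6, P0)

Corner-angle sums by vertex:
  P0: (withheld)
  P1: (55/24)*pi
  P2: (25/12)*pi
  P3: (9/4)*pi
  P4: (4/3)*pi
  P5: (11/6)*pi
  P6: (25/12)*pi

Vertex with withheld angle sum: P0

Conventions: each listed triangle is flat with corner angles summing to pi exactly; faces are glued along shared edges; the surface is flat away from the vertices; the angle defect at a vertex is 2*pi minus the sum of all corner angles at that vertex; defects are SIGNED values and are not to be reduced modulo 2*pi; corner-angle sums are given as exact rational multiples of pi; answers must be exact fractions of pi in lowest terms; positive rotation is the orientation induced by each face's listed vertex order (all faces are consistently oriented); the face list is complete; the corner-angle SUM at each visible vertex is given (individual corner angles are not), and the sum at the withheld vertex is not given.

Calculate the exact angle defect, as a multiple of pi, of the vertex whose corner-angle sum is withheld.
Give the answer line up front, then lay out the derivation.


Answer: defect(P0) = -pi/8

V = 7, E = 21, F = 14; chi = V - E + F = 0
Gauss-Bonnet: total defect = 2*pi*chi = 0; visible defects sum to pi/8


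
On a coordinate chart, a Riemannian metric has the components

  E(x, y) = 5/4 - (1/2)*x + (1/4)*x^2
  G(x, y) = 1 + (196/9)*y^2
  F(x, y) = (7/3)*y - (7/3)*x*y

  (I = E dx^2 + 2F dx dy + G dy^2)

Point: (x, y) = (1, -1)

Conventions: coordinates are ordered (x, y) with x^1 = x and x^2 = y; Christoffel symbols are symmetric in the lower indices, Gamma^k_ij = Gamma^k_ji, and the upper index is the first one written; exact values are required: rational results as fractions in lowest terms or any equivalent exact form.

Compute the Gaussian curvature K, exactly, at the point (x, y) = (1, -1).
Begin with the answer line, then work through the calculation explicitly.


Answer: K = -189/42025

E = 1, F = 0, G = 205/9, EG - F^2 = 205/9 at the point
E_x = 0, E_y = 0, F_x = 7/3, F_y = 0, G_x = 0, G_y = -392/9
E_yy = 0, F_xy = -7/3, G_xx = 0
Evaluate Brioschi's two determinant matrices M1, M2 and divide by (EG - F^2)^2.
M1 = [[-E_yy/2 + F_xy - G_xx/2, E_x/2, F_x - E_y/2], [F_y - G_x/2, E, F], [G_y/2, F, G]] = [[-7/3, 0, 7/3], [0, 1, 0], [-196/9, 0, 205/9]]; det M1 = -7/3
M2 = [[0, E_y/2, G_x/2], [E_y/2, E, F], [G_x/2, F, G]] = [[0, 0, 0], [0, 1, 0], [0, 0, 205/9]]; det M2 = 0
det M1 - det M2 = -7/3; K = -7/3 / (205/9)^2 = -189/42025


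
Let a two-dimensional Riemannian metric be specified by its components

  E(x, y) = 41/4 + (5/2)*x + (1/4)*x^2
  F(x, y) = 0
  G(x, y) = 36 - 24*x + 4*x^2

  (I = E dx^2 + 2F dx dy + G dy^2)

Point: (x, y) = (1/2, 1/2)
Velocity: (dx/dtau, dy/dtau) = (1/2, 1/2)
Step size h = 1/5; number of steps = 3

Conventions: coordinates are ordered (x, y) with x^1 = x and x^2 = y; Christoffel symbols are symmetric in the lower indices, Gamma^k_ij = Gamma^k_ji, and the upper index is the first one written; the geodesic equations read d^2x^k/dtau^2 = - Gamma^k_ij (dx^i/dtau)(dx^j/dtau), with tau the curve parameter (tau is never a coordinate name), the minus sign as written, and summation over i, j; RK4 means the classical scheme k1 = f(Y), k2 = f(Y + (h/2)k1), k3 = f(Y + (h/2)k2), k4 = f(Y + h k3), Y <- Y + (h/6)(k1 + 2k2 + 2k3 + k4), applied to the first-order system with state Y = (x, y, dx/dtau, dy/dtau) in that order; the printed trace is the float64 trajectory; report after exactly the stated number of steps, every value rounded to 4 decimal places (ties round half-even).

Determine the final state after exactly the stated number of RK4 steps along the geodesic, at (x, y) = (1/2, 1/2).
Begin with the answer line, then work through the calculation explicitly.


Answer: x = 0.7529, y = 0.8361, dx/dtau = 0.3383, dy/dtau = 0.6189

f(Y) = (dx/dtau, dy/dtau, -Gamma^x_ij Y'^i Y'^j, -Gamma^y_ij Y'^i Y'^j) with the Gammas evaluated at the stage position; h = 0.200000; intermediate values shown to 6 dp
step 0: x = 0.5000, y = 0.5000, dx/dtau = 0.5000, dy/dtau = 0.5000
step 1:
  k1: at (x, y) = (0.500000, 0.500000), (dx/dtau, dy/dtau) = (0.500000, 0.500000); Gamma_xxx = 0.118919, Gamma_xxy = 0.000000, Gamma_xyy = 0.864865, Gamma_yxx = 0.000000, Gamma_yxy = -0.400000, Gamma_yyy = 0.000000; k1 = (0.500000, 0.500000, -0.245946, 0.200000)
  k2: at (x, y) = (0.550000, 0.550000), (dx/dtau, dy/dtau) = (0.475405, 0.520000); Gamma_xxx = 0.118583, Gamma_xxy = 0.000000, Gamma_xyy = 0.837562, Gamma_yxx = 0.000000, Gamma_yxy = -0.408163, Gamma_yyy = 0.000000; k2 = (0.475405, 0.520000, -0.253278, 0.201805)
  k3: at (x, y) = (0.547541, 0.552000), (dx/dtau, dy/dtau) = (0.474672, 0.520180); Gamma_xxx = 0.118600, Gamma_xxy = 0.000000, Gamma_xyy = 0.838892, Gamma_yxx = 0.000000, Gamma_yxy = -0.407754, Gamma_yyy = 0.000000; k3 = (0.474672, 0.520180, -0.253716, 0.201361)
  k4: at (x, y) = (0.594934, 0.604036), (dx/dtau, dy/dtau) = (0.449257, 0.540272); Gamma_xxx = 0.118278, Gamma_xxy = 0.000000, Gamma_xyy = 0.813496, Gamma_yxx = 0.000000, Gamma_yxy = -0.415789, Gamma_yyy = 0.000000; k4 = (0.449257, 0.540272, -0.261327, 0.201841)
  Y <- Y + (h/6)(k1 + 2k2 + 2k3 + k4): x = 0.5950, y = 0.6040, dx/dtau = 0.4493, dy/dtau = 0.5403
step 2:
  k1: at (x, y) = (0.594980, 0.604021), (dx/dtau, dy/dtau) = (0.449291, 0.540272); Gamma_xxx = 0.118278, Gamma_xxy = 0.000000, Gamma_xyy = 0.813472, Gamma_yxx = 0.000000, Gamma_yxy = -0.415797, Gamma_yyy = 0.000000; k1 = (0.449291, 0.540272, -0.261324, 0.201861)
  k2: at (x, y) = (0.639910, 0.658048), (dx/dtau, dy/dtau) = (0.423159, 0.560459); Gamma_xxx = 0.117969, Gamma_xxy = 0.000000, Gamma_xyy = 0.789847, Gamma_yxx = 0.000000, Gamma_yxy = -0.423713, Gamma_yyy = 0.000000; k2 = (0.423159, 0.560459, -0.269226, 0.200978)
  k3: at (x, y) = (0.637296, 0.660067), (dx/dtau, dy/dtau) = (0.422369, 0.560370); Gamma_xxx = 0.117987, Gamma_xxy = 0.000000, Gamma_xyy = 0.791209, Gamma_yxx = 0.000000, Gamma_yxy = -0.423244, Gamma_yyy = 0.000000; k3 = (0.422369, 0.560370, -0.269500, 0.200349)
  k4: at (x, y) = (0.679454, 0.716095), (dx/dtau, dy/dtau) = (0.395391, 0.580342); Gamma_xxx = 0.117694, Gamma_xxy = 0.000000, Gamma_xyy = 0.769409, Gamma_yxx = 0.000000, Gamma_yxy = -0.430933, Gamma_yyy = 0.000000; k4 = (0.395391, 0.580342, -0.277534, 0.197766)
  Y <- Y + (h/6)(k1 + 2k2 + 2k3 + k4): x = 0.6795, y = 0.7161, dx/dtau = 0.3954, dy/dtau = 0.5803
step 3:
  k1: at (x, y) = (0.679505, 0.716097), (dx/dtau, dy/dtau) = (0.395414, 0.580348); Gamma_xxx = 0.117693, Gamma_xxy = 0.000000, Gamma_xyy = 0.769383, Gamma_yxx = 0.000000, Gamma_yxy = -0.430943, Gamma_yyy = 0.000000; k1 = (0.395414, 0.580348, -0.277533, 0.197784)
  k2: at (x, y) = (0.719046, 0.774132), (dx/dtau, dy/dtau) = (0.367661, 0.600127); Gamma_xxx = 0.117416, Gamma_xxy = 0.000000, Gamma_xyy = 0.749274, Gamma_yxx = 0.000000, Gamma_yxy = -0.438413, Gamma_yyy = 0.000000; k2 = (0.367661, 0.600127, -0.285724, 0.193466)
  k3: at (x, y) = (0.716271, 0.776110), (dx/dtau, dy/dtau) = (0.366842, 0.599695); Gamma_xxx = 0.117436, Gamma_xxy = 0.000000, Gamma_xyy = 0.750675, Gamma_yxx = 0.000000, Gamma_yxy = -0.437880, Gamma_yyy = 0.000000; k3 = (0.366842, 0.599695, -0.285772, 0.192661)
  k4: at (x, y) = (0.752873, 0.836036), (dx/dtau, dy/dtau) = (0.338260, 0.618881); Gamma_xxx = 0.117177, Gamma_xxy = 0.000000, Gamma_xyy = 0.732328, Gamma_yxx = 0.000000, Gamma_yxy = -0.445013, Gamma_yyy = 0.000000; k4 = (0.338260, 0.618881, -0.293899, 0.186320)
  Y <- Y + (h/6)(k1 + 2k2 + 2k3 + k4): x = 0.7529, y = 0.8361, dx/dtau = 0.3383, dy/dtau = 0.6189


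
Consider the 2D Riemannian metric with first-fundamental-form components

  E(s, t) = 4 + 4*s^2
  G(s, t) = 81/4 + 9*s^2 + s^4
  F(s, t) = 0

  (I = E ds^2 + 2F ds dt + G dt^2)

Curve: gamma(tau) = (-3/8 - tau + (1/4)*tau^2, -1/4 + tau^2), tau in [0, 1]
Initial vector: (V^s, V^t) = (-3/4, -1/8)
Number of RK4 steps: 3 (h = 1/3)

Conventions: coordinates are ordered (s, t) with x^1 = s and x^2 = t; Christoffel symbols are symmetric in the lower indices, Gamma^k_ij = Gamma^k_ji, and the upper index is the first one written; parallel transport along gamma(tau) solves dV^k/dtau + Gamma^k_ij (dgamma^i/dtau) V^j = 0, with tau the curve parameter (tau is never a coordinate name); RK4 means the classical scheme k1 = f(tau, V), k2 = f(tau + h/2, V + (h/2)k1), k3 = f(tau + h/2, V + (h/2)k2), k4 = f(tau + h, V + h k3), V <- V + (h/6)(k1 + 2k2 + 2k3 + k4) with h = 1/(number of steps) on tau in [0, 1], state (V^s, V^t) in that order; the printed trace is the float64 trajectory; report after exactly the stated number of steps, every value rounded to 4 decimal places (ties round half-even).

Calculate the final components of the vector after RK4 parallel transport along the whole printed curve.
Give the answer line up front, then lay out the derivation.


Answer: V^s = -0.2989, V^t = -0.2509

gamma'(tau) = (-1 + (1/2)*tau, 2*tau); f(tau, V)^k = -Gamma^k_ij(gamma(tau)) gamma'^i(tau) V^j; h = 1/3; intermediate values shown to 6 dp
curve data and Christoffel symbols at the stage parameters:
  tau = 0.000000: gamma = (-0.375000, -0.250000), gamma' = (-1.000000, 0.000000); Gamma_sss = -0.328767, Gamma_sst = 0.000000, Gamma_stt = 0.762842, Gamma_tss = 0.000000, Gamma_tst = -0.161616, Gamma_ttt = 0.000000
  tau = 0.166667: gamma = (-0.534722, -0.222222), gamma' = (-0.916667, 0.333333); Gamma_sss = -0.415826, Gamma_sst = 0.000000, Gamma_stt = 0.995057, Gamma_tss = 0.000000, Gamma_tst = -0.223456, Gamma_ttt = 0.000000
  tau = 0.333333: gamma = (-0.680556, -0.138889), gamma' = (-0.833333, 0.666667); Gamma_sss = -0.465129, Gamma_sst = 0.000000, Gamma_stt = 1.154253, Gamma_tss = 0.000000, Gamma_tst = -0.274243, Gamma_ttt = 0.000000
  tau = 0.500000: gamma = (-0.812500, 0.000000), gamma' = (-0.750000, 1.000000); Gamma_sss = -0.489412, Gamma_sst = 0.000000, Gamma_stt = 1.262721, Gamma_tss = 0.000000, Gamma_tst = -0.314913, Gamma_ttt = 0.000000
  tau = 0.666667: gamma = (-0.930556, 0.194444), gamma' = (-0.666667, 1.333333); Gamma_sss = -0.498708, Gamma_sst = 0.000000, Gamma_stt = 1.338016, Gamma_tss = 0.000000, Gamma_tst = -0.346838, Gamma_ttt = 0.000000
  tau = 0.833333: gamma = (-1.034722, 0.444444), gamma' = (-0.583333, 1.666667); Gamma_sss = -0.499709, Gamma_sst = 0.000000, Gamma_stt = 1.391852, Gamma_tss = 0.000000, Gamma_tst = -0.371491, Gamma_ttt = 0.000000
  tau = 1.000000: gamma = (-1.125000, 0.750000), gamma' = (-0.500000, 2.000000); Gamma_sss = -0.496552, Gamma_sst = 0.000000, Gamma_stt = 1.431466, Gamma_tss = 0.000000, Gamma_tst = -0.390244, Gamma_ttt = 0.000000
step 0: V^s = -0.7500, V^t = -0.1250
step 1: k1 = (0.246575, 0.020202), k2 = (0.310560, -0.027888), k3 = (0.309153, -0.025452), k4 = (0.353478, -0.087775); V <- V + (h/6)(k1 + 2k2 + 2k3 + k4): V^s = -0.6478, V^t = -0.1347
step 2: k1 = (0.354732, -0.087658), k2 = (0.404594, -0.150124), k3 = (0.414690, -0.145048), k4 = (0.495950, -0.193333); V <- V + (h/6)(k1 + 2k2 + 2k3 + k4): V^s = -0.5095, V^t = -0.1831
step 3: k1 = (0.496033, -0.193291), k2 = (0.623874, -0.217623), k3 = (0.627071, -0.203552), k4 = (0.793026, -0.185566); V <- V + (h/6)(k1 + 2k2 + 2k3 + k4): V^s = -0.2989, V^t = -0.2509


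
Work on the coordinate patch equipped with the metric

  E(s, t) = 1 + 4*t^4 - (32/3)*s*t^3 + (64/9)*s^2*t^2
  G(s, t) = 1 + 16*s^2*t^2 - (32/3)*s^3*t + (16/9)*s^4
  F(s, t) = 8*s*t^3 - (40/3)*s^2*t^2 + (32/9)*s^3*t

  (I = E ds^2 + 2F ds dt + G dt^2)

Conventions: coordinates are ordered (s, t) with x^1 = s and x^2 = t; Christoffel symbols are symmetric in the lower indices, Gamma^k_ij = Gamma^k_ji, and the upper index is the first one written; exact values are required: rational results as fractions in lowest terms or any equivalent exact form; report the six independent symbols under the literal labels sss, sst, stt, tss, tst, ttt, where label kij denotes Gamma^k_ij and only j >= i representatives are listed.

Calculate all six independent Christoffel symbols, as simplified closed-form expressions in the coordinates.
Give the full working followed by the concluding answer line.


E = 1 + 4*t^4 - (32/3)*s*t^3 + (64/9)*s^2*t^2; F = 8*s*t^3 - (40/3)*s^2*t^2 + (32/9)*s^3*t; G = 1 + 16*s^2*t^2 - (32/3)*s^3*t + (16/9)*s^4
Gamma^k_ij = (1/2) g^{kl} (d_i g_jl + d_j g_il - d_l g_ij), with g^inv = (1/(EG-F^2)) [[G, -F], [-F, E]]
first partials: E_s = -(32/3)*t^3 + (128/9)*s*t^2, E_t = 16*t^3 - 32*s*t^2 + (128/9)*s^2*t, F_s = 8*t^3 - (80/3)*s*t^2 + (32/3)*s^2*t, F_t = 24*s*t^2 - (80/3)*s^2*t + (32/9)*s^3, G_s = 32*s*t^2 - 32*s^2*t + (64/9)*s^3, G_t = 32*s^2*t - (32/3)*s^3
D = EG - F^2 = 1 + 4*t^4 - (32/3)*s*t^3 + (208/9)*s^2*t^2 - (32/3)*s^3*t + (16/9)*s^4
expanded: Gamma^s_ss = (G E_s - 2F F_s + F E_t)/(2D), Gamma^s_st = (G E_t - F G_s)/(2D), Gamma^s_tt = (2G F_t - G G_s - F G_t)/(2D), Gamma^t_ss = (2E F_s - E E_t - F E_s)/(2D), Gamma^t_st = (E G_s - F E_t)/(2D), Gamma^t_tt = (E G_t - 2F F_t + F G_s)/(2D); substitute and cancel common factors

Answer: Gamma_sss = (64*s*t^2 - 48*t^3)/(16*s^4 - 96*s^3*t + 208*s^2*t^2 - 96*s*t^3 + 36*t^4 + 9), Gamma_sst = (64*s^2*t - 144*s*t^2 + 72*t^3)/(16*s^4 - 96*s^3*t + 208*s^2*t^2 - 96*s*t^3 + 36*t^4 + 9), Gamma_stt = (-96*s^2*t + 72*s*t^2)/(16*s^4 - 96*s^3*t + 208*s^2*t^2 - 96*s*t^3 + 36*t^4 + 9), Gamma_tss = (32*s^2*t - 96*s*t^2)/(16*s^4 - 96*s^3*t + 208*s^2*t^2 - 96*s*t^3 + 36*t^4 + 9), Gamma_tst = (32*s^3 - 144*s^2*t + 144*s*t^2)/(16*s^4 - 96*s^3*t + 208*s^2*t^2 - 96*s*t^3 + 36*t^4 + 9), Gamma_ttt = (-48*s^3 + 144*s^2*t)/(16*s^4 - 96*s^3*t + 208*s^2*t^2 - 96*s*t^3 + 36*t^4 + 9)


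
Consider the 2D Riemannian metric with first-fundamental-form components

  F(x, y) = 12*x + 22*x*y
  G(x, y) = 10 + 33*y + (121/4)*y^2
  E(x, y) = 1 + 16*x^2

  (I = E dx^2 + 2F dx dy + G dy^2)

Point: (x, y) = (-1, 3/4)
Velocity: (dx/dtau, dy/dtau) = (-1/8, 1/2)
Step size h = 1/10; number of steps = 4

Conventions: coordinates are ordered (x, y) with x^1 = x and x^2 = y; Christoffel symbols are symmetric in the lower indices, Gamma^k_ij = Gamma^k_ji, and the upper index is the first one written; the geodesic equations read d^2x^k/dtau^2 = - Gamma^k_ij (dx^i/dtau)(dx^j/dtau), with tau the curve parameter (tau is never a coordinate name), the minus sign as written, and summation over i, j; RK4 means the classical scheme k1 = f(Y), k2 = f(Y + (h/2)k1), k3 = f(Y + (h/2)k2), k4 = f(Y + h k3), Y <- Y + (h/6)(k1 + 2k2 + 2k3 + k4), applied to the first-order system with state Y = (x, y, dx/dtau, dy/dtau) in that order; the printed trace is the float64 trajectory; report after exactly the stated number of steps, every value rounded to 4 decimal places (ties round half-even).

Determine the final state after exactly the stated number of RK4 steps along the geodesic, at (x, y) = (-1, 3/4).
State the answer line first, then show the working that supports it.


Answer: x = -1.0441, y = 0.9392, dx/dtau = -0.0974, dy/dtau = 0.4485

f(Y) = (dx/dtau, dy/dtau, -Gamma^x_ij Y'^i Y'^j, -Gamma^y_ij Y'^i Y'^j) with the Gammas evaluated at the stage position; h = 0.100000; intermediate values shown to 6 dp
step 0: x = -1.0000, y = 0.7500, dx/dtau = -0.1250, dy/dtau = 0.5000
step 1:
  k1: at (x, y) = (-1.000000, 0.750000), (dx/dtau, dy/dtau) = (-0.125000, 0.500000); Gamma_xxx = -0.236108, Gamma_xxy = 0.000000, Gamma_xyy = -0.324648, Gamma_yxx = 0.420567, Gamma_yxy = 0.000000, Gamma_yyy = 0.578280; k1 = (-0.125000, 0.500000, 0.084851, -0.151141)
  k2: at (x, y) = (-1.006250, 0.775000), (dx/dtau, dy/dtau) = (-0.120757, 0.492443); Gamma_xxx = -0.230182, Gamma_xxy = 0.000000, Gamma_xyy = -0.316501, Gamma_yxx = 0.415329, Gamma_yxy = 0.000000, Gamma_yyy = 0.571078; k2 = (-0.120757, 0.492443, 0.080108, -0.144543)
  k3: at (x, y) = (-1.006038, 0.774622), (dx/dtau, dy/dtau) = (-0.120995, 0.492773); Gamma_xxx = -0.230256, Gamma_xxy = 0.000000, Gamma_xyy = -0.316602, Gamma_yxx = 0.415430, Gamma_yxy = 0.000000, Gamma_yyy = 0.571216; k3 = (-0.120995, 0.492773, 0.080250, -0.144787)
  k4: at (x, y) = (-1.012099, 0.799277), (dx/dtau, dy/dtau) = (-0.116975, 0.485521); Gamma_xxx = -0.224628, Gamma_xxy = 0.000000, Gamma_xyy = -0.308863, Gamma_yxx = 0.410373, Gamma_yxy = 0.000000, Gamma_yyy = 0.564263; k4 = (-0.116975, 0.485521, 0.075882, -0.138629)
  Y <- Y + (h/6)(k1 + 2k2 + 2k3 + k4): x = -1.0121, y = 0.7993, dx/dtau = -0.1170, dy/dtau = 0.4855
step 2:
  k1: at (x, y) = (-1.012091, 0.799266), (dx/dtau, dy/dtau) = (-0.116976, 0.485526); Gamma_xxx = -0.224630, Gamma_xxy = 0.000000, Gamma_xyy = -0.308866, Gamma_yxx = 0.410377, Gamma_yxy = 0.000000, Gamma_yyy = 0.564268; k1 = (-0.116976, 0.485526, 0.075884, -0.138633)
  k2: at (x, y) = (-1.017940, 0.823542), (dx/dtau, dy/dtau) = (-0.113182, 0.478594); Gamma_xxx = -0.219288, Gamma_xxy = 0.000000, Gamma_xyy = -0.301521, Gamma_yxx = 0.405507, Gamma_yxy = 0.000000, Gamma_yyy = 0.557572; k2 = (-0.113182, 0.478594, 0.071873, -0.132908)
  k3: at (x, y) = (-1.017750, 0.823196), (dx/dtau, dy/dtau) = (-0.113382, 0.478881); Gamma_xxx = -0.219350, Gamma_xxy = 0.000000, Gamma_xyy = -0.301607, Gamma_yxx = 0.405595, Gamma_yxy = 0.000000, Gamma_yyy = 0.557692; k3 = (-0.113382, 0.478881, 0.071986, -0.133108)
  k4: at (x, y) = (-1.023430, 0.847154), (dx/dtau, dy/dtau) = (-0.109777, 0.472215); Gamma_xxx = -0.214263, Gamma_xxy = 0.000000, Gamma_xyy = -0.294612, Gamma_yxx = 0.400886, Gamma_yxy = 0.000000, Gamma_yyy = 0.551219; k4 = (-0.109777, 0.472215, 0.068277, -0.127746)
  Y <- Y + (h/6)(k1 + 2k2 + 2k3 + k4): x = -1.0234, y = 0.8471, dx/dtau = -0.1098, dy/dtau = 0.4722
step 3:
  k1: at (x, y) = (-1.023423, 0.847144), (dx/dtau, dy/dtau) = (-0.109778, 0.472219); Gamma_xxx = -0.214265, Gamma_xxy = 0.000000, Gamma_xyy = -0.294614, Gamma_yxx = 0.400889, Gamma_yxy = 0.000000, Gamma_yyy = 0.551222; k1 = (-0.109778, 0.472219, 0.068278, -0.127749)
  k2: at (x, y) = (-1.028912, 0.870755), (dx/dtau, dy/dtau) = (-0.106364, 0.465832); Gamma_xxx = -0.209422, Gamma_xxy = 0.000000, Gamma_xyy = -0.287956, Gamma_yxx = 0.396347, Gamma_yxy = 0.000000, Gamma_yyy = 0.544977; k2 = (-0.106364, 0.465832, 0.064855, -0.122744)
  k3: at (x, y) = (-1.028741, 0.870436), (dx/dtau, dy/dtau) = (-0.106535, 0.466082); Gamma_xxx = -0.209476, Gamma_xxy = 0.000000, Gamma_xyy = -0.288029, Gamma_yxx = 0.396424, Gamma_yxy = 0.000000, Gamma_yyy = 0.545083; k3 = (-0.106535, 0.466082, 0.064947, -0.122909)
  k4: at (x, y) = (-1.034076, 0.893752), (dx/dtau, dy/dtau) = (-0.103283, 0.459928); Gamma_xxx = -0.204853, Gamma_xxy = 0.000000, Gamma_xyy = -0.281673, Gamma_yxx = 0.392027, Gamma_yxy = 0.000000, Gamma_yyy = 0.539037; k4 = (-0.103283, 0.459928, 0.061769, -0.118207)
  Y <- Y + (h/6)(k1 + 2k2 + 2k3 + k4): x = -1.0341, y = 0.8937, dx/dtau = -0.1033, dy/dtau = 0.4599
step 4:
  k1: at (x, y) = (-1.034070, 0.893744), (dx/dtau, dy/dtau) = (-0.103284, 0.459932); Gamma_xxx = -0.204854, Gamma_xxy = 0.000000, Gamma_xyy = -0.281674, Gamma_yxx = 0.392029, Gamma_yxy = 0.000000, Gamma_yyy = 0.539040; k1 = (-0.103284, 0.459932, 0.061770, -0.118209)
  k2: at (x, y) = (-1.039234, 0.916740), (dx/dtau, dy/dtau) = (-0.100195, 0.454021); Gamma_xxx = -0.200443, Gamma_xxy = 0.000000, Gamma_xyy = -0.275609, Gamma_yxx = 0.387780, Gamma_yxy = 0.000000, Gamma_yyy = 0.533197; k2 = (-0.100195, 0.454021, 0.058825, -0.113804)
  k3: at (x, y) = (-1.039080, 0.916445), (dx/dtau, dy/dtau) = (-0.100342, 0.454241); Gamma_xxx = -0.200489, Gamma_xxy = 0.000000, Gamma_xyy = -0.275672, Gamma_yxx = 0.387848, Gamma_yxy = 0.000000, Gamma_yyy = 0.533290; k3 = (-0.100342, 0.454241, 0.058899, -0.113942)
  k4: at (x, y) = (-1.044105, 0.939168), (dx/dtau, dy/dtau) = (-0.097394, 0.448537); Gamma_xxx = -0.196268, Gamma_xxy = 0.000000, Gamma_xyy = -0.269869, Gamma_yxx = 0.383729, Gamma_yxy = 0.000000, Gamma_yyy = 0.527627; k4 = (-0.097394, 0.448537, 0.056155, -0.109791)
  Y <- Y + (h/6)(k1 + 2k2 + 2k3 + k4): x = -1.0441, y = 0.9392, dx/dtau = -0.0974, dy/dtau = 0.4485


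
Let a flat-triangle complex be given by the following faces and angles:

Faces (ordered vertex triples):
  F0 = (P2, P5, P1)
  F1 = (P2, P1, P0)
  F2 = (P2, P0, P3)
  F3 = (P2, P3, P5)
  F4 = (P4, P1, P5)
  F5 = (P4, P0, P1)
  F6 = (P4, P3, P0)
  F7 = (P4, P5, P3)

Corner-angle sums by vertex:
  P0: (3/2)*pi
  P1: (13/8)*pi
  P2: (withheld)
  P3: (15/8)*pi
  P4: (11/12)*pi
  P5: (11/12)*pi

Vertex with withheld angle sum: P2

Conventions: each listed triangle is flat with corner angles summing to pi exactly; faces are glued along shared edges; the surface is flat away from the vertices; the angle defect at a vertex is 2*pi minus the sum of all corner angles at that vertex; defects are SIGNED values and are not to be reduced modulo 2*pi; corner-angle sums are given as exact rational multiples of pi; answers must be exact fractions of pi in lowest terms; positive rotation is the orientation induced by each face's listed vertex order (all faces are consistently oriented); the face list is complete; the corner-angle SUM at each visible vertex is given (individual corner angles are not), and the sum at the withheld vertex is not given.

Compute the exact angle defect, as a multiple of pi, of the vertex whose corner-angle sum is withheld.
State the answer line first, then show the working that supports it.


Answer: defect(P2) = (5/6)*pi

V = 6, E = 12, F = 8; chi = V - E + F = 2
Gauss-Bonnet: total defect = 2*pi*chi = 4*pi; visible defects sum to (19/6)*pi


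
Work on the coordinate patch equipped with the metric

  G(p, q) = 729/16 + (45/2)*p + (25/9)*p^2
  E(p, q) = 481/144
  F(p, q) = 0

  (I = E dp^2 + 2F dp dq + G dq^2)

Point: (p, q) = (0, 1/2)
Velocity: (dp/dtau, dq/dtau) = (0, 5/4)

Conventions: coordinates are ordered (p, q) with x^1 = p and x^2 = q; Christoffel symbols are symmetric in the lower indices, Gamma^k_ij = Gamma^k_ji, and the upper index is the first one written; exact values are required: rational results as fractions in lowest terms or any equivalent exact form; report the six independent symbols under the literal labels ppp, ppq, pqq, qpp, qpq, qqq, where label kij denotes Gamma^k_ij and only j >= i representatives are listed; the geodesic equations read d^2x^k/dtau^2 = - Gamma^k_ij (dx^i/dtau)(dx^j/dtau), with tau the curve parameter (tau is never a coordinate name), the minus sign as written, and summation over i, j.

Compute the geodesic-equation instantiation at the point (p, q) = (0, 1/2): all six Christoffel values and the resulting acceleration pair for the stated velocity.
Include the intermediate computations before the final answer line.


E = 481/144, F = 0, G = 729/16 at the point
E_p = 0, E_q = 0, F_p = 0, F_q = 0, G_p = 45/2, G_q = 0
EG - F^2 = 38961/256;  g^inv = (256/38961) * [[729/16, 0], [0, 481/144]]
first-kind symbols [ij,l] = (1/2)(d_i g_jl + d_j g_il - d_l g_ij): [pp,p] = E_p/2 = 0, [pp,q] = F_p - E_q/2 = 0, [pq,p] = E_q/2 = 0, [pq,q] = G_p/2 = 45/4, [qq,p] = F_q - G_p/2 = -45/4, [qq,q] = G_q/2 = 0
Gamma^p_ij = (G*[ij,p] - F*[ij,q])/(EG - F^2), Gamma^q_ij = (E*[ij,q] - F*[ij,p])/(EG - F^2)
Gamma_ppp = 0, Gamma_ppq = 0, Gamma_pqq = -1620/481, Gamma_qpp = 0, Gamma_qpq = 20/81, Gamma_qqq = 0
d^2p/dtau^2 = -(Gamma_ppp*(0)^2 + 2*Gamma_ppq*(0)*(5/4) + Gamma_pqq*(5/4)^2) = 10125/1924
d^2q/dtau^2 = -(Gamma_qpp*(0)^2 + 2*Gamma_qpq*(0)*(5/4) + Gamma_qqq*(5/4)^2) = 0

Answer: Gamma_ppp = 0, Gamma_ppq = 0, Gamma_pqq = -1620/481, Gamma_qpp = 0, Gamma_qpq = 20/81, Gamma_qqq = 0; accelerations (d^2p/dtau^2, d^2q/dtau^2) = (10125/1924, 0)


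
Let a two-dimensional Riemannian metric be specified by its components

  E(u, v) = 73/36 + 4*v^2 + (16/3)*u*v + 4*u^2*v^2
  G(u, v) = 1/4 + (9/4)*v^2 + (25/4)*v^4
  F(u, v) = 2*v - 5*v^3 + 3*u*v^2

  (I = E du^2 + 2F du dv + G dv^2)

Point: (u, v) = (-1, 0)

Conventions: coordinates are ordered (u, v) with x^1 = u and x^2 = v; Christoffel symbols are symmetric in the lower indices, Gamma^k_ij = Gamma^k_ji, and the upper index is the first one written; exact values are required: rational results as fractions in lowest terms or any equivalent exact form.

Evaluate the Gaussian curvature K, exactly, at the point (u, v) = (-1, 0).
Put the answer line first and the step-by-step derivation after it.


Answer: K = -47232/5329

E = 73/36, F = 0, G = 1/4, EG - F^2 = 73/144 at the point
E_u = 0, E_v = -16/3, F_u = 0, F_v = 2, G_u = 0, G_v = 0
E_vv = 16, F_uv = 0, G_uu = 0
The intrinsic route: Brioschi's K = (det M1 - det M2)/(EG - F^2)^2.
M1 = [[-E_vv/2 + F_uv - G_uu/2, E_u/2, F_u - E_v/2], [F_v - G_u/2, E, F], [G_v/2, F, G]] = [[-8, 0, 8/3], [2, 73/36, 0], [0, 0, 1/4]]; det M1 = -73/18
M2 = [[0, E_v/2, G_u/2], [E_v/2, E, F], [G_u/2, F, G]] = [[0, -8/3, 0], [-8/3, 73/36, 0], [0, 0, 1/4]]; det M2 = -16/9
det M1 - det M2 = -41/18; K = -41/18 / (73/144)^2 = -47232/5329
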